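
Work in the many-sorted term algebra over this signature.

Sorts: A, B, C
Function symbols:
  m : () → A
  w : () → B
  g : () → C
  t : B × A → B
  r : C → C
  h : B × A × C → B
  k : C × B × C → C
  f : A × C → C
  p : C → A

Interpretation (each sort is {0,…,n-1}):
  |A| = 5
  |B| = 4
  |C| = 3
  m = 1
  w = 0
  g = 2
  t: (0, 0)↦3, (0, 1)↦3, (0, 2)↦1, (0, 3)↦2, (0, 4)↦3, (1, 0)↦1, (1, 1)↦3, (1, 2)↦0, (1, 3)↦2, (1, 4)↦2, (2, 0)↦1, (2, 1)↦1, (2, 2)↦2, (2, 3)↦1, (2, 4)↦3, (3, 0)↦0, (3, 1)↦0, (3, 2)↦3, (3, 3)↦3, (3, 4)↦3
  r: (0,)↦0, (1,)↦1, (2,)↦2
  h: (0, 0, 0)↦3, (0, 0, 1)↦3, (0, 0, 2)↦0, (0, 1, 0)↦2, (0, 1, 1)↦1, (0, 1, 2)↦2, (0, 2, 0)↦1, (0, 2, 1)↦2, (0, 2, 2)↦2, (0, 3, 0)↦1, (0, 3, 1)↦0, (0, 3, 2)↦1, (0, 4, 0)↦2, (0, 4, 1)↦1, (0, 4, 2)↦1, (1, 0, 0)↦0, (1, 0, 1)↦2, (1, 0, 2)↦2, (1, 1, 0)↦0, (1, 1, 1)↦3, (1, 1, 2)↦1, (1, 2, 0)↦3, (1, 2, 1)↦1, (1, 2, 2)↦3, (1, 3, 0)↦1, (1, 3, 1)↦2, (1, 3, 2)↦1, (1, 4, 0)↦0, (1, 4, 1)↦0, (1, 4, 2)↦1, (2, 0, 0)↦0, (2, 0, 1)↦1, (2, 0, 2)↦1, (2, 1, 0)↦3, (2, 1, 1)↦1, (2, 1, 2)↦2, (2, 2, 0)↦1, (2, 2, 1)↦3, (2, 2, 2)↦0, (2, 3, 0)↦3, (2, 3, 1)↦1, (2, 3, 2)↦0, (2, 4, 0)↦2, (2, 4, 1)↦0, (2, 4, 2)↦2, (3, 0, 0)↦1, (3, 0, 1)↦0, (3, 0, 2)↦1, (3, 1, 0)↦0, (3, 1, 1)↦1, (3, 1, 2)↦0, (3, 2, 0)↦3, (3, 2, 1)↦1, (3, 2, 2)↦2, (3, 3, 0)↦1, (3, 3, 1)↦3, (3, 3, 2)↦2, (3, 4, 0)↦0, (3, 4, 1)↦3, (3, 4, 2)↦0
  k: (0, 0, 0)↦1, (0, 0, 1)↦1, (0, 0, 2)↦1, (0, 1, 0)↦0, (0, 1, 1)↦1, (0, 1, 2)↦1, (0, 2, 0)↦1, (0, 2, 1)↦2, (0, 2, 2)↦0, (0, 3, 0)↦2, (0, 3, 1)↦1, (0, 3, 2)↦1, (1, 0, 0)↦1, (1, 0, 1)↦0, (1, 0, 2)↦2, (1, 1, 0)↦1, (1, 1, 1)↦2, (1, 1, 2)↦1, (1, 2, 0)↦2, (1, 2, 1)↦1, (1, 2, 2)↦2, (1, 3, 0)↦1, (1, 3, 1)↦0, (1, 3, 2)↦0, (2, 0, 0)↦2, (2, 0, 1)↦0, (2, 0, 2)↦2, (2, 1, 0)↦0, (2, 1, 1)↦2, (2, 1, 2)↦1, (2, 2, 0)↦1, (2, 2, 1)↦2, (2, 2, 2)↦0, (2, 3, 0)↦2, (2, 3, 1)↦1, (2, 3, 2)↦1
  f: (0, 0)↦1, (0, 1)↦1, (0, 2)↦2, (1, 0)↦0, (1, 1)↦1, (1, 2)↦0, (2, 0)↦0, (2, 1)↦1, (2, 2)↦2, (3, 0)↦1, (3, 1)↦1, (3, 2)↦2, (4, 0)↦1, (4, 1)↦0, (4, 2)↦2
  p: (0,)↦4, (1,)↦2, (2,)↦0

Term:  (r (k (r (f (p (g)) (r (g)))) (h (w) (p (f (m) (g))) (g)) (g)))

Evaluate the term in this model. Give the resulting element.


  g = 2
  (p (g)) = p(2,) = 0
  g = 2
  (r (g)) = r(2,) = 2
  (f (p (g)) (r (g))) = f(0, 2) = 2
  (r (f (p (g)) (r (g)))) = r(2,) = 2
  w = 0
  m = 1
  g = 2
  (f (m) (g)) = f(1, 2) = 0
  (p (f (m) (g))) = p(0,) = 4
  g = 2
  (h (w) (p (f (m) (g))) (g)) = h(0, 4, 2) = 1
  g = 2
  (k (r (f (p (g)) (r (g)))) (h (w) (p (f (m) (g))) (g)) (g)) = k(2, 1, 2) = 1
  (r (k (r (f (p (g)) (r (g)))) (h (w) (p (f (m) (g))) (g)) (g))) = r(1,) = 1

value = 1


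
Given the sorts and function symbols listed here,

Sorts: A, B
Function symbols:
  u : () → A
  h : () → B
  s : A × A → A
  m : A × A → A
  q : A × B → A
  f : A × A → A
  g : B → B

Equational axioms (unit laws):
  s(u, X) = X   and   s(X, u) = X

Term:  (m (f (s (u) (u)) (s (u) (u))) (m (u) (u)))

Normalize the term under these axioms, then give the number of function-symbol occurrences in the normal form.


size = 7

1. (m (f (s (u) (u)) (s (u) (u))) (m (u) (u)))  →  (m (f (u) (s (u) (u))) (m (u) (u)))
2. (m (f (u) (s (u) (u))) (m (u) (u)))  →  (m (f (u) (u)) (m (u) (u)))
normal form: (m (f (u) (u)) (m (u) (u)))


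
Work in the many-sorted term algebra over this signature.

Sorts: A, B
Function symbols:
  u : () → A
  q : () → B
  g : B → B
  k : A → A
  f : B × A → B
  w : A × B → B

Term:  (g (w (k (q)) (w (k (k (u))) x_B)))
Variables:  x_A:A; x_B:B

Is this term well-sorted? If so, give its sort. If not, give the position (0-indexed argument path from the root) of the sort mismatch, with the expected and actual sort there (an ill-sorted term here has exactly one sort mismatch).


      (q) : B
    (k (q)) : ✗ arg 0 at [0, 0, 0] has sort B, expected A
          (u) : A
        (k (u)) : A
      (k (k (u))) : A
      x_B : B
    (w (k (k (u))) x_B) : B

ill-sorted at position [0, 0, 0]: expected A, got B


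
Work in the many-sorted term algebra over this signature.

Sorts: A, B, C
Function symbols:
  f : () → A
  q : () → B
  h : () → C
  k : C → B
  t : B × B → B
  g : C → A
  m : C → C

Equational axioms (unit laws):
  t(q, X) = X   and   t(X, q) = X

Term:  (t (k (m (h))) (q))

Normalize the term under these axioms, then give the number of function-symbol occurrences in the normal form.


size = 3

1. (t (k (m (h))) (q))  →  (k (m (h)))
normal form: (k (m (h)))


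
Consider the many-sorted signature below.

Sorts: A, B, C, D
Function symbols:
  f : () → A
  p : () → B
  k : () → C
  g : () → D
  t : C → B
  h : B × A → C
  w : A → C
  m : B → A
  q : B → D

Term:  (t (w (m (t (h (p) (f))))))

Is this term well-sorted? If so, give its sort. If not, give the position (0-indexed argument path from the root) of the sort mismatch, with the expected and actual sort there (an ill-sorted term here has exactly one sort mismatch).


          (p) : B
          (f) : A
        (h (p) (f)) : C
      (t (h (p) (f))) : B
    (m (t (h (p) (f)))) : A
  (w (m (t (h (p) (f))))) : C
(t (w (m (t (h (p) (f)))))) : B

well-sorted; sort = B


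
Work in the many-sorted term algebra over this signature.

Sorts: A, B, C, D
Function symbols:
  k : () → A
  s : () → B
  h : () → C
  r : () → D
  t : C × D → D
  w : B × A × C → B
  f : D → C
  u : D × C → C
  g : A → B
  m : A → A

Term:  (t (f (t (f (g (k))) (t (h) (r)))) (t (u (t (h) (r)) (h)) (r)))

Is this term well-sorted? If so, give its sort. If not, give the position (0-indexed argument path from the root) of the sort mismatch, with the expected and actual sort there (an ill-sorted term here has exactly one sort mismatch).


ill-sorted at position [0, 0, 0, 0]: expected D, got B

          (k) : A
        (g (k)) : B
      (f (g (k))) : ✗ arg 0 at [0, 0, 0, 0] has sort B, expected D
        (h) : C
        (r) : D
      (t (h) (r)) : D
        (h) : C
        (r) : D
      (t (h) (r)) : D
      (h) : C
    (u (t (h) (r)) (h)) : C
    (r) : D
  (t (u (t (h) (r)) (h)) (r)) : D


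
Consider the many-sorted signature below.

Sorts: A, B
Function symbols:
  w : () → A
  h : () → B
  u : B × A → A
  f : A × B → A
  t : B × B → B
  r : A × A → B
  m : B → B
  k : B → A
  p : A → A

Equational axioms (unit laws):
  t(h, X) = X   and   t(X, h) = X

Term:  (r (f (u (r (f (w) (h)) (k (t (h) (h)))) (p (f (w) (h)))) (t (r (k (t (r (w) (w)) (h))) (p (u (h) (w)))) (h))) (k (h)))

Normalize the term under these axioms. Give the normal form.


normal form = (r (f (u (r (f (w) (h)) (k (h))) (p (f (w) (h)))) (r (k (r (w) (w))) (p (u (h) (w))))) (k (h)))

1. (r (f (u (r (f (w) (h)) (k (t (h) (h)))) (p (f (w) (h)))) (t (r (k (t (r (w) (w)) (h))) (p (u (h) (w)))) (h))) (k (h)))  →  (r (f (u (r (f (w) (h)) (k (h))) (p (f (w) (h)))) (t (r (k (t (r (w) (w)) (h))) (p (u (h) (w)))) (h))) (k (h)))
2. (r (f (u (r (f (w) (h)) (k (h))) (p (f (w) (h)))) (t (r (k (t (r (w) (w)) (h))) (p (u (h) (w)))) (h))) (k (h)))  →  (r (f (u (r (f (w) (h)) (k (h))) (p (f (w) (h)))) (r (k (t (r (w) (w)) (h))) (p (u (h) (w))))) (k (h)))
3. (r (f (u (r (f (w) (h)) (k (h))) (p (f (w) (h)))) (r (k (t (r (w) (w)) (h))) (p (u (h) (w))))) (k (h)))  →  (r (f (u (r (f (w) (h)) (k (h))) (p (f (w) (h)))) (r (k (r (w) (w))) (p (u (h) (w))))) (k (h)))


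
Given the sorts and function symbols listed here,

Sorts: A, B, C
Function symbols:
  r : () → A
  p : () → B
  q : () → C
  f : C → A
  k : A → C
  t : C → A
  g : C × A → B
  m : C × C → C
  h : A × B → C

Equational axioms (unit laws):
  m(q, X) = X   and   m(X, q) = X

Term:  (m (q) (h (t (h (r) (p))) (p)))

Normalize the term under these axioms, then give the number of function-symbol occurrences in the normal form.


1. (m (q) (h (t (h (r) (p))) (p)))  →  (h (t (h (r) (p))) (p))
normal form: (h (t (h (r) (p))) (p))

size = 6


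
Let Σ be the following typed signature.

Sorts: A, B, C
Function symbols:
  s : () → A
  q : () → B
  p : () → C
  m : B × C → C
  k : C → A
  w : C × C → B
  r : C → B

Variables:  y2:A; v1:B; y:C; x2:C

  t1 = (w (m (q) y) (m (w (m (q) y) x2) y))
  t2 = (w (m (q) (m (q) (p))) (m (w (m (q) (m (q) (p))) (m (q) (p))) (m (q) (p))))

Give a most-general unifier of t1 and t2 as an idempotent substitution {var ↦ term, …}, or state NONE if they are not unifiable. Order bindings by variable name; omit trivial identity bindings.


{x2 ↦ (m (q) (p)), y ↦ (m (q) (p))}


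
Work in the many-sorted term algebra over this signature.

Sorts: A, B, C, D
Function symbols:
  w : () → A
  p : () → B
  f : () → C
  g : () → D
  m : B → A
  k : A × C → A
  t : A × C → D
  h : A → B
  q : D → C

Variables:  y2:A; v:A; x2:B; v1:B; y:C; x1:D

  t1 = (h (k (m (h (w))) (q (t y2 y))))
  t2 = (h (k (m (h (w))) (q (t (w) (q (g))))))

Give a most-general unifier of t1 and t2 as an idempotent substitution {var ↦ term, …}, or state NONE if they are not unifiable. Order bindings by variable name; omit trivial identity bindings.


{y ↦ (q (g)), y2 ↦ (w)}


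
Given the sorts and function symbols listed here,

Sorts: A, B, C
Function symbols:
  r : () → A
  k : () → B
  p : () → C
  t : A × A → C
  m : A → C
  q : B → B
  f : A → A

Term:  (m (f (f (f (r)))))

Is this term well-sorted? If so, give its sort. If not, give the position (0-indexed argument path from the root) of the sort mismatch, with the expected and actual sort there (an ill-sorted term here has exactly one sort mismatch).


well-sorted; sort = C

        (r) : A
      (f (r)) : A
    (f (f (r))) : A
  (f (f (f (r)))) : A
(m (f (f (f (r))))) : C


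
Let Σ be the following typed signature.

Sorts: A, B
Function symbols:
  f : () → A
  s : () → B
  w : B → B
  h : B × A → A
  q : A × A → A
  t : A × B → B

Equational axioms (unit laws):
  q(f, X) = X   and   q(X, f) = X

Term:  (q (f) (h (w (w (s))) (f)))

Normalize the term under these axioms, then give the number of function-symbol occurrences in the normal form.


1. (q (f) (h (w (w (s))) (f)))  →  (h (w (w (s))) (f))
normal form: (h (w (w (s))) (f))

size = 5


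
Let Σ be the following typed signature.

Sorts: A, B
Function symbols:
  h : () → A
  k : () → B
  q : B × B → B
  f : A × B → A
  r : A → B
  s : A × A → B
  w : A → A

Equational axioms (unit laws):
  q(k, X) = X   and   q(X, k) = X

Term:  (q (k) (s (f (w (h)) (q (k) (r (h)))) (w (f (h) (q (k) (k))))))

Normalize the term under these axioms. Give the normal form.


normal form = (s (f (w (h)) (r (h))) (w (f (h) (k))))

1. (q (k) (s (f (w (h)) (q (k) (r (h)))) (w (f (h) (q (k) (k))))))  →  (s (f (w (h)) (q (k) (r (h)))) (w (f (h) (q (k) (k)))))
2. (s (f (w (h)) (q (k) (r (h)))) (w (f (h) (q (k) (k)))))  →  (s (f (w (h)) (r (h))) (w (f (h) (q (k) (k)))))
3. (s (f (w (h)) (r (h))) (w (f (h) (q (k) (k)))))  →  (s (f (w (h)) (r (h))) (w (f (h) (k))))


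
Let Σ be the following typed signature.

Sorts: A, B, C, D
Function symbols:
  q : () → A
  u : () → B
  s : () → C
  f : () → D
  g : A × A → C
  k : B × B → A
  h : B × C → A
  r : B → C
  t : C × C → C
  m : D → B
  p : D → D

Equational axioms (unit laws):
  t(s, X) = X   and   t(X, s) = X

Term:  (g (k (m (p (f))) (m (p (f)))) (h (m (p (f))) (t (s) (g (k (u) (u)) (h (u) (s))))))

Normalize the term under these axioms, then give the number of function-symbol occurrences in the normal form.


1. (g (k (m (p (f))) (m (p (f)))) (h (m (p (f))) (t (s) (g (k (u) (u)) (h (u) (s))))))  →  (g (k (m (p (f))) (m (p (f)))) (h (m (p (f))) (g (k (u) (u)) (h (u) (s)))))
normal form: (g (k (m (p (f))) (m (p (f)))) (h (m (p (f))) (g (k (u) (u)) (h (u) (s)))))

size = 19


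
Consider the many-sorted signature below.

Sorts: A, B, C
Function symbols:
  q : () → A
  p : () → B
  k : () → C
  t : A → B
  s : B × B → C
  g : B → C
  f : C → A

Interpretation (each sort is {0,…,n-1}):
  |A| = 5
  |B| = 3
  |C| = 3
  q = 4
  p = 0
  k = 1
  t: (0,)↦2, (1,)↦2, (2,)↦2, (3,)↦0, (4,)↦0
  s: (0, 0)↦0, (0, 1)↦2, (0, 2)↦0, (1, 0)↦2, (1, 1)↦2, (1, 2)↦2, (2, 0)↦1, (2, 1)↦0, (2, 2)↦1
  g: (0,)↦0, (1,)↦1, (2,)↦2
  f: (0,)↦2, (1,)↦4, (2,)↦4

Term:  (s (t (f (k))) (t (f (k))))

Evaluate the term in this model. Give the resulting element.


value = 0

  k = 1
  (f (k)) = f(1,) = 4
  (t (f (k))) = t(4,) = 0
  k = 1
  (f (k)) = f(1,) = 4
  (t (f (k))) = t(4,) = 0
  (s (t (f (k))) (t (f (k)))) = s(0, 0) = 0


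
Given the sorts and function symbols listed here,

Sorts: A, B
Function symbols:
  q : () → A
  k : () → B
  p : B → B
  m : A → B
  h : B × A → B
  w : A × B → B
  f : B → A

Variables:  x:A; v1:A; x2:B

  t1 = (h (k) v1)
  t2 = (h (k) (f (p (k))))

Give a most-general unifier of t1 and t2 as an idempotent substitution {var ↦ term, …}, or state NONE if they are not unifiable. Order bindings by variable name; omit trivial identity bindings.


{v1 ↦ (f (p (k)))}


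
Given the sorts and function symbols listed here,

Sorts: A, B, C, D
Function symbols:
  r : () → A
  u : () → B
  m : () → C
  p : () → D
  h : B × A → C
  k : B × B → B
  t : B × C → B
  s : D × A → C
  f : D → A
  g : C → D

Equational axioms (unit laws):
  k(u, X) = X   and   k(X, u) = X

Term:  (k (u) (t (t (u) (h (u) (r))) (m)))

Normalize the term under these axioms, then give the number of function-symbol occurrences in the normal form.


1. (k (u) (t (t (u) (h (u) (r))) (m)))  →  (t (t (u) (h (u) (r))) (m))
normal form: (t (t (u) (h (u) (r))) (m))

size = 7


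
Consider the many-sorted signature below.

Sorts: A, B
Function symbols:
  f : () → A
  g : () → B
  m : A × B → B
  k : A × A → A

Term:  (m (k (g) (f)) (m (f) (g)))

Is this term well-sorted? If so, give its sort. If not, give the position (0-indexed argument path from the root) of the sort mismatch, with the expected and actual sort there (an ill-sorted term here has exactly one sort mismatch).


ill-sorted at position [0, 0]: expected A, got B

    (g) : B
    (f) : A
  (k (g) (f)) : ✗ arg 0 at [0, 0] has sort B, expected A
    (f) : A
    (g) : B
  (m (f) (g)) : B


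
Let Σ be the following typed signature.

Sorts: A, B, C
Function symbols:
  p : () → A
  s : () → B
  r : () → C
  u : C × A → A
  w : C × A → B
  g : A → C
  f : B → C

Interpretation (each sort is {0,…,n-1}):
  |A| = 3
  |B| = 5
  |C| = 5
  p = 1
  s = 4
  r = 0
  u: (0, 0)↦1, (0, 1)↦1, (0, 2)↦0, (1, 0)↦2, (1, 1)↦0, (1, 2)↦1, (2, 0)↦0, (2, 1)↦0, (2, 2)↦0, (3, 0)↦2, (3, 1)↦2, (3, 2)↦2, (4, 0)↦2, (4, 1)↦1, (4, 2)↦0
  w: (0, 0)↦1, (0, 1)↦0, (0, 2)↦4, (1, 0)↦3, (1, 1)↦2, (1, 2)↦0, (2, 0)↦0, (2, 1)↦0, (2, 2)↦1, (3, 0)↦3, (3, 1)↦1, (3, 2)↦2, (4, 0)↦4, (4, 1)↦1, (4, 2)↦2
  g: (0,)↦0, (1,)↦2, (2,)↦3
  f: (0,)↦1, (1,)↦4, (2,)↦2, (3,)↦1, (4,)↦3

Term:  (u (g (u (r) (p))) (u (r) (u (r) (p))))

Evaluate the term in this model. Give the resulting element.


value = 0

  r = 0
  p = 1
  (u (r) (p)) = u(0, 1) = 1
  (g (u (r) (p))) = g(1,) = 2
  r = 0
  r = 0
  p = 1
  (u (r) (p)) = u(0, 1) = 1
  (u (r) (u (r) (p))) = u(0, 1) = 1
  (u (g (u (r) (p))) (u (r) (u (r) (p)))) = u(2, 1) = 0


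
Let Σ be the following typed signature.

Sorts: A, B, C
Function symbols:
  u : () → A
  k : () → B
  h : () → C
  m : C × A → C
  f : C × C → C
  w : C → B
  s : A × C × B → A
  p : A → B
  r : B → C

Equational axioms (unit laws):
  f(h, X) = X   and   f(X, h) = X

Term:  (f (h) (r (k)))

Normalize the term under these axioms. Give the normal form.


normal form = (r (k))

1. (f (h) (r (k)))  →  (r (k))


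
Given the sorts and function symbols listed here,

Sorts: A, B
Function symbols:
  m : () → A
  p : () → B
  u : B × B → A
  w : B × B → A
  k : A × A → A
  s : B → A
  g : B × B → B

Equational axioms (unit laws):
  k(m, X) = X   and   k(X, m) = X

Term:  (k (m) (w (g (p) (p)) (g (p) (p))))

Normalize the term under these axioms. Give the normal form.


normal form = (w (g (p) (p)) (g (p) (p)))

1. (k (m) (w (g (p) (p)) (g (p) (p))))  →  (w (g (p) (p)) (g (p) (p)))


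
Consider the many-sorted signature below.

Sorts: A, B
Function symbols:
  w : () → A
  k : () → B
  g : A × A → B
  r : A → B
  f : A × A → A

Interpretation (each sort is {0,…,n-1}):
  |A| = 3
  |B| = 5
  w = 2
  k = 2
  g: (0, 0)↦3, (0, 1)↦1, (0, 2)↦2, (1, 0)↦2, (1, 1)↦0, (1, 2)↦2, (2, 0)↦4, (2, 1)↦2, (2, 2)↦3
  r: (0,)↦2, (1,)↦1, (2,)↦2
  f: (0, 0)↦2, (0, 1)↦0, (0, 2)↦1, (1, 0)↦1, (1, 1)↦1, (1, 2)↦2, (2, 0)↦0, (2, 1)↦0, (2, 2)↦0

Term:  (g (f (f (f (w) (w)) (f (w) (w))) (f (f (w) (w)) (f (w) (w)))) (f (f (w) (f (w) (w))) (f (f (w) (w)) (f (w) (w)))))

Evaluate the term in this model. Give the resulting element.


  w = 2
  w = 2
  (f (w) (w)) = f(2, 2) = 0
  w = 2
  w = 2
  (f (w) (w)) = f(2, 2) = 0
  (f (f (w) (w)) (f (w) (w))) = f(0, 0) = 2
  w = 2
  w = 2
  (f (w) (w)) = f(2, 2) = 0
  w = 2
  w = 2
  (f (w) (w)) = f(2, 2) = 0
  (f (f (w) (w)) (f (w) (w))) = f(0, 0) = 2
  (f (f (f (w) (w)) (f (w) (w))) (f (f (w) (w)) (f (w) (w)))) = f(2, 2) = 0
  w = 2
  w = 2
  w = 2
  (f (w) (w)) = f(2, 2) = 0
  (f (w) (f (w) (w))) = f(2, 0) = 0
  w = 2
  w = 2
  (f (w) (w)) = f(2, 2) = 0
  w = 2
  w = 2
  (f (w) (w)) = f(2, 2) = 0
  (f (f (w) (w)) (f (w) (w))) = f(0, 0) = 2
  (f (f (w) (f (w) (w))) (f (f (w) (w)) (f (w) (w)))) = f(0, 2) = 1
  (g (f (f (f (w) (w)) (f (w) (w))) (f (f (w) (w)) (f (w) (w)))) (f (f (w) (f (w) (w))) (f (f (w) (w)) (f (w) (w))))) = g(0, 1) = 1

value = 1


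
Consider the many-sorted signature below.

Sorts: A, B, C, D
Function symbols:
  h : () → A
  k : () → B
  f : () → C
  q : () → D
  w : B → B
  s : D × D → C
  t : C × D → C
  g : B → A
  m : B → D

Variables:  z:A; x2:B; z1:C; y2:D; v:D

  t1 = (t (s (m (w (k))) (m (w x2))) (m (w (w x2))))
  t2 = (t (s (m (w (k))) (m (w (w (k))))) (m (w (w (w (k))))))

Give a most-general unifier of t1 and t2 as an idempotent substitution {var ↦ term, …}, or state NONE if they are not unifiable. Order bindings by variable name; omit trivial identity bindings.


{x2 ↦ (w (k))}


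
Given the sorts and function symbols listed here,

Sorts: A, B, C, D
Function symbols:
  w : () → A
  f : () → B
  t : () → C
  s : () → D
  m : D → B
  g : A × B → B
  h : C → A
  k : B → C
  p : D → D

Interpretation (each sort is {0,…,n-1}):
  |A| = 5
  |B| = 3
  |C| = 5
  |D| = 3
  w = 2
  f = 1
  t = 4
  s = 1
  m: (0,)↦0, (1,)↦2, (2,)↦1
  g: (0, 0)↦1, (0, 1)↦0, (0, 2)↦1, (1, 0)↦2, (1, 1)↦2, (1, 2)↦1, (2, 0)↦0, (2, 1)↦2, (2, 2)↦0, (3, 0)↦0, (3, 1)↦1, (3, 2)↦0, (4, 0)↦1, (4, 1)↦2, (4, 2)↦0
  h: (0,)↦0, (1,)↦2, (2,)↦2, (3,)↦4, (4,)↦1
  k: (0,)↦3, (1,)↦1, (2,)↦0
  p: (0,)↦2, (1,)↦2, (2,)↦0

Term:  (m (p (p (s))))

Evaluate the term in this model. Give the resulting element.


  s = 1
  (p (s)) = p(1,) = 2
  (p (p (s))) = p(2,) = 0
  (m (p (p (s)))) = m(0,) = 0

value = 0


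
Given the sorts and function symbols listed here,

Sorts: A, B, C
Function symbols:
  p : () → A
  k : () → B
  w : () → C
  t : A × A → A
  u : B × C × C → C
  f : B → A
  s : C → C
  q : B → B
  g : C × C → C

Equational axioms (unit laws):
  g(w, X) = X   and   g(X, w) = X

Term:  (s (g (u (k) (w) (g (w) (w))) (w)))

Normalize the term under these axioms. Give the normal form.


normal form = (s (u (k) (w) (w)))

1. (s (g (u (k) (w) (g (w) (w))) (w)))  →  (s (u (k) (w) (g (w) (w))))
2. (s (u (k) (w) (g (w) (w))))  →  (s (u (k) (w) (w)))


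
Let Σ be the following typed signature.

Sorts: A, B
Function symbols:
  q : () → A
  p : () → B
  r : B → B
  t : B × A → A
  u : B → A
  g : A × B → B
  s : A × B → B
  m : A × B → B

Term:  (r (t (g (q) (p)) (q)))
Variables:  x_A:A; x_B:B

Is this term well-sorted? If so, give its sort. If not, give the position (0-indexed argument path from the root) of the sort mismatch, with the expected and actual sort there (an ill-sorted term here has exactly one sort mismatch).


      (q) : A
      (p) : B
    (g (q) (p)) : B
    (q) : A
  (t (g (q) (p)) (q)) : A
(r (t (g (q) (p)) (q))) : ✗ arg 0 at [0] has sort A, expected B

ill-sorted at position [0]: expected B, got A


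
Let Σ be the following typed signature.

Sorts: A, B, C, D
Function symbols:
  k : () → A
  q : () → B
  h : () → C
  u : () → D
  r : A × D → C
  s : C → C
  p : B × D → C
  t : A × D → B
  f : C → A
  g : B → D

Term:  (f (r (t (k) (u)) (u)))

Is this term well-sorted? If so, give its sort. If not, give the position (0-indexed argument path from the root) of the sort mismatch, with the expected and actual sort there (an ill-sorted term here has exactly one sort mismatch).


      (k) : A
      (u) : D
    (t (k) (u)) : B
    (u) : D
  (r (t (k) (u)) (u)) : ✗ arg 0 at [0, 0] has sort B, expected A

ill-sorted at position [0, 0]: expected A, got B


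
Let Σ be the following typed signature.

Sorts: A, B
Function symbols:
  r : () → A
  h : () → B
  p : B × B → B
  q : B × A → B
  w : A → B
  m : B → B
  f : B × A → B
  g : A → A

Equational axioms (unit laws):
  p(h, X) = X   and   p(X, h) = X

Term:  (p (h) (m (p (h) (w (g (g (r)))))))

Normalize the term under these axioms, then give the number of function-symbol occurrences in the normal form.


size = 5

1. (p (h) (m (p (h) (w (g (g (r)))))))  →  (m (p (h) (w (g (g (r))))))
2. (m (p (h) (w (g (g (r))))))  →  (m (w (g (g (r)))))
normal form: (m (w (g (g (r)))))


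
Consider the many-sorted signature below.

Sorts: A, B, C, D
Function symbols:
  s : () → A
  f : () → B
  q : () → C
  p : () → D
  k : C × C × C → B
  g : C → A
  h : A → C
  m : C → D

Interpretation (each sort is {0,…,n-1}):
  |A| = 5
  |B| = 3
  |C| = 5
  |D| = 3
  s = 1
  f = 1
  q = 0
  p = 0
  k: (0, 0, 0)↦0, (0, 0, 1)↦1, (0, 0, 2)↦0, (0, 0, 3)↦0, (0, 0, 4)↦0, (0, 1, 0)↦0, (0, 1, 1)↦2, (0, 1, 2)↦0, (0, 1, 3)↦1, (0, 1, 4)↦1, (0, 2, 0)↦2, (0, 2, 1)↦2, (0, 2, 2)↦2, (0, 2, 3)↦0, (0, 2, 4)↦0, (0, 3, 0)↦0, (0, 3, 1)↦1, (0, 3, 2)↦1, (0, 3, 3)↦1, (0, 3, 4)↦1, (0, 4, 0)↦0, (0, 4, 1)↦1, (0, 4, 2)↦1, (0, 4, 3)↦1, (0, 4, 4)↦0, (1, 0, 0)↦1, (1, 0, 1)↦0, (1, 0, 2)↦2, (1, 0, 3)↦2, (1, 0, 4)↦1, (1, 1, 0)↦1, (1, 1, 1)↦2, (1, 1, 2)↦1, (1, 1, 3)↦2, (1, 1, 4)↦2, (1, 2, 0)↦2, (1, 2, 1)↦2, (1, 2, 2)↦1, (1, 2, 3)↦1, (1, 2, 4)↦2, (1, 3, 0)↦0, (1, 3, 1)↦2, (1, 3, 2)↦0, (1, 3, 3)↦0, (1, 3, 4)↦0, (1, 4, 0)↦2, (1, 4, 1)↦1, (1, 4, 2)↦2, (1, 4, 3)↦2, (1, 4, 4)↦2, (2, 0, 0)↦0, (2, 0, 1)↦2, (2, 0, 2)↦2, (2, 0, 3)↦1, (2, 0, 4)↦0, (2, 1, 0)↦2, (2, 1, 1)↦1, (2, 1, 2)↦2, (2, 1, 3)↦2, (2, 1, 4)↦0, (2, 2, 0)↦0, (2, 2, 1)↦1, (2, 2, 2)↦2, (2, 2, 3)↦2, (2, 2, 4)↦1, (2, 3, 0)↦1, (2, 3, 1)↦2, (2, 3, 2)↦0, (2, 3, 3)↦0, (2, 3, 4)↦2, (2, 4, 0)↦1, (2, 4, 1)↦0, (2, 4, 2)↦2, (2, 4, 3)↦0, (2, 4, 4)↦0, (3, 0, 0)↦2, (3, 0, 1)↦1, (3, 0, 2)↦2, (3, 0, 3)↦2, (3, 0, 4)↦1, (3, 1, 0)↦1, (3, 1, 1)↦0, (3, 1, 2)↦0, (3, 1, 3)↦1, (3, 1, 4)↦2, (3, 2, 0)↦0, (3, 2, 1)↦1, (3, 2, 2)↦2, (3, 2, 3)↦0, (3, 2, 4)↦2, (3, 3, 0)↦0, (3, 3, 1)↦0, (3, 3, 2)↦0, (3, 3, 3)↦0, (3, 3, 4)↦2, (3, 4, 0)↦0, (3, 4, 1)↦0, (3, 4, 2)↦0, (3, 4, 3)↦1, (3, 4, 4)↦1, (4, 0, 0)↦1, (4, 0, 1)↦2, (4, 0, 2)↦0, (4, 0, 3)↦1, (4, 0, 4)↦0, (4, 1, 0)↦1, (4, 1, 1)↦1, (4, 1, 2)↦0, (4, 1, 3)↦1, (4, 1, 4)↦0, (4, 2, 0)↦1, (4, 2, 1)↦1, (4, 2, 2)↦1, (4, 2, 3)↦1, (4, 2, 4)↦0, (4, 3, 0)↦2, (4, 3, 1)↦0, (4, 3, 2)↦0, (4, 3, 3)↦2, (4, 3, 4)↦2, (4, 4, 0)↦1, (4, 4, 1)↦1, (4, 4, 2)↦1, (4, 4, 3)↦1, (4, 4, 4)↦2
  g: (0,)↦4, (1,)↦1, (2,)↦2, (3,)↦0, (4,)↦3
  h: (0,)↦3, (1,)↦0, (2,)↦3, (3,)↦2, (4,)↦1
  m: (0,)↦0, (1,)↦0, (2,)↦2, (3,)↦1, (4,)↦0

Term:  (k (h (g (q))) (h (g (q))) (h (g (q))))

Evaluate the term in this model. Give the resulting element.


value = 2

  q = 0
  (g (q)) = g(0,) = 4
  (h (g (q))) = h(4,) = 1
  q = 0
  (g (q)) = g(0,) = 4
  (h (g (q))) = h(4,) = 1
  q = 0
  (g (q)) = g(0,) = 4
  (h (g (q))) = h(4,) = 1
  (k (h (g (q))) (h (g (q))) (h (g (q)))) = k(1, 1, 1) = 2


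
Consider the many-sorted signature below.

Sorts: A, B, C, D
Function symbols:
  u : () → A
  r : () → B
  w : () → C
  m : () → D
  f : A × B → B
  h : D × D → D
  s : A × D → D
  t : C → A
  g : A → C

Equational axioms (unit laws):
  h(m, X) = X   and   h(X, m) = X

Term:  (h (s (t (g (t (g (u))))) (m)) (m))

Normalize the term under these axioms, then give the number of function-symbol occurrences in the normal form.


1. (h (s (t (g (t (g (u))))) (m)) (m))  →  (s (t (g (t (g (u))))) (m))
normal form: (s (t (g (t (g (u))))) (m))

size = 7


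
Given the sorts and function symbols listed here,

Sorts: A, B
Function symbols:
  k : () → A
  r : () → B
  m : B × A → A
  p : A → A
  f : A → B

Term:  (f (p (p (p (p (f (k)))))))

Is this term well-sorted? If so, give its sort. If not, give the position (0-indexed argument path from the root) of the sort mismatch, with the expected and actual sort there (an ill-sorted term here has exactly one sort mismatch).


ill-sorted at position [0, 0, 0, 0, 0]: expected A, got B

            (k) : A
          (f (k)) : B
        (p (f (k))) : ✗ arg 0 at [0, 0, 0, 0, 0] has sort B, expected A


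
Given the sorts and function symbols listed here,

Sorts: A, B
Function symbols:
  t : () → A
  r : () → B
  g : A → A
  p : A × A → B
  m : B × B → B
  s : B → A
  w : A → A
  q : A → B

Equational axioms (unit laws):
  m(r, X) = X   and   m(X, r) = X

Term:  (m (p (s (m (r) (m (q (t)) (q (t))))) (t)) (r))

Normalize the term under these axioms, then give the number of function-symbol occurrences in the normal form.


size = 8

1. (m (p (s (m (r) (m (q (t)) (q (t))))) (t)) (r))  →  (p (s (m (r) (m (q (t)) (q (t))))) (t))
2. (p (s (m (r) (m (q (t)) (q (t))))) (t))  →  (p (s (m (q (t)) (q (t)))) (t))
normal form: (p (s (m (q (t)) (q (t)))) (t))


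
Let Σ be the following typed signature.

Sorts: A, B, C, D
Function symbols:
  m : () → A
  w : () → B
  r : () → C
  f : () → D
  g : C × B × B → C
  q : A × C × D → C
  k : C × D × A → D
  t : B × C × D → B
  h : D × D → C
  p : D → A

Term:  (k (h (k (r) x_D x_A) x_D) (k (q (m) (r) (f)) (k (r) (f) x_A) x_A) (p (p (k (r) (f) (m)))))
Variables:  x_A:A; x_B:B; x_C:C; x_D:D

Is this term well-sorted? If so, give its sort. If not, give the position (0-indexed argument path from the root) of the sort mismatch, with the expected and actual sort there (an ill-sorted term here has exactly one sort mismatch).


      (r) : C
      x_D : D
      x_A : A
    (k (r) x_D x_A) : D
    x_D : D
  (h (k (r) x_D x_A) x_D) : C
      (m) : A
      (r) : C
      (f) : D
    (q (m) (r) (f)) : C
      (r) : C
      (f) : D
      x_A : A
    (k (r) (f) x_A) : D
    x_A : A
  (k (q (m) (r) (f)) (k (r) (f) x_A) x_A) : D
        (r) : C
        (f) : D
        (m) : A
      (k (r) (f) (m)) : D
    (p (k (r) (f) (m))) : A
  (p (p (k (r) (f) (m)))) : ✗ arg 0 at [2, 0] has sort A, expected D

ill-sorted at position [2, 0]: expected D, got A


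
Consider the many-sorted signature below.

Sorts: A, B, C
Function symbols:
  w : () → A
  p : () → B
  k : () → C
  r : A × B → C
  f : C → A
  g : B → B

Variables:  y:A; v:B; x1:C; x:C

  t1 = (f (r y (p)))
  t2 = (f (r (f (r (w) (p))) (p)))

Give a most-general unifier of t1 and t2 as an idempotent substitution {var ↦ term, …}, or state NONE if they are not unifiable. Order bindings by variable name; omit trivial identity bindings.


{y ↦ (f (r (w) (p)))}


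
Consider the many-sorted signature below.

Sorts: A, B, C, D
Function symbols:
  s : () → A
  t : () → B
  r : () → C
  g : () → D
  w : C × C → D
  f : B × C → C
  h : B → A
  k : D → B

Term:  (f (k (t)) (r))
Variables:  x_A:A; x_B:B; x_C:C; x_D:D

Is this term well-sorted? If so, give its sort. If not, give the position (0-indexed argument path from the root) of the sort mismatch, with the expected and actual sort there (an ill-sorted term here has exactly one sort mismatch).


ill-sorted at position [0, 0]: expected D, got B

    (t) : B
  (k (t)) : ✗ arg 0 at [0, 0] has sort B, expected D
  (r) : C


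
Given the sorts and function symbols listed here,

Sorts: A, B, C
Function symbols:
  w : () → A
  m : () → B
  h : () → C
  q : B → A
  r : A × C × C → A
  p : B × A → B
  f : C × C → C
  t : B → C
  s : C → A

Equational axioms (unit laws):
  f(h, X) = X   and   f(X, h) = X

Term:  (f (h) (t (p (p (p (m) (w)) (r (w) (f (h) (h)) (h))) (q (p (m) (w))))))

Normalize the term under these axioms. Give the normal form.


normal form = (t (p (p (p (m) (w)) (r (w) (h) (h))) (q (p (m) (w)))))

1. (f (h) (t (p (p (p (m) (w)) (r (w) (f (h) (h)) (h))) (q (p (m) (w))))))  →  (t (p (p (p (m) (w)) (r (w) (f (h) (h)) (h))) (q (p (m) (w)))))
2. (t (p (p (p (m) (w)) (r (w) (f (h) (h)) (h))) (q (p (m) (w)))))  →  (t (p (p (p (m) (w)) (r (w) (h) (h))) (q (p (m) (w)))))


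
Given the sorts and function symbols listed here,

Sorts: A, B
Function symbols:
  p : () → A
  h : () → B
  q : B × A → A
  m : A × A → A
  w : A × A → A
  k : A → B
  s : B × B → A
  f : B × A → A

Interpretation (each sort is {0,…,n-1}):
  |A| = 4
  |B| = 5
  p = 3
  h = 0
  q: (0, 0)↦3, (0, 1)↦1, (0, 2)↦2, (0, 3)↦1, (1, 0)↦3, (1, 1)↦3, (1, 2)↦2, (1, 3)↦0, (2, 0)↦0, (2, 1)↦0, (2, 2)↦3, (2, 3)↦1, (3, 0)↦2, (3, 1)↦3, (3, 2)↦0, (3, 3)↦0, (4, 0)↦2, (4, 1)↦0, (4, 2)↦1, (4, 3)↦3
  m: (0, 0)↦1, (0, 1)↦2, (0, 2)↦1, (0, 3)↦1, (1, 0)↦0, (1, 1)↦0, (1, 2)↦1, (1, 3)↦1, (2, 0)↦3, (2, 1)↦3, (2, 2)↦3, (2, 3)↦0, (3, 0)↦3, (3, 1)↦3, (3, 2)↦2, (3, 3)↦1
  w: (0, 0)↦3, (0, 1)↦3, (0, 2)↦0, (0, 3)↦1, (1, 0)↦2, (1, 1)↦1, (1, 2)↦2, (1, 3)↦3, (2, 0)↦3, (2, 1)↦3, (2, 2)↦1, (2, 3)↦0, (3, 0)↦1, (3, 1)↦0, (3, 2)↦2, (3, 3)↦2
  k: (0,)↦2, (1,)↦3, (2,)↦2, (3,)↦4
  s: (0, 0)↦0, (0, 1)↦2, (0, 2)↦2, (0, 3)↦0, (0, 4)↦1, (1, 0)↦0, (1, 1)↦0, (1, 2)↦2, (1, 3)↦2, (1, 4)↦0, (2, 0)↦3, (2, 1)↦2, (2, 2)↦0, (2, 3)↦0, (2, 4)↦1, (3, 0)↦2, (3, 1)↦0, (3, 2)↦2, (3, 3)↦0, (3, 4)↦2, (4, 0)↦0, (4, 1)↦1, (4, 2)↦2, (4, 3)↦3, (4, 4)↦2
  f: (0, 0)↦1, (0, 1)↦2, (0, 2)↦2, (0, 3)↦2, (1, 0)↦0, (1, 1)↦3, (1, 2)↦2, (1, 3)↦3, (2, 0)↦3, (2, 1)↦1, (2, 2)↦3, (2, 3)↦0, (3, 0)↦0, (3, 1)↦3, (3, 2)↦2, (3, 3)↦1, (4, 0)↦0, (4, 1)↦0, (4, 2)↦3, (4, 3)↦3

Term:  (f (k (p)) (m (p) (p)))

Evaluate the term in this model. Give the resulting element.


value = 0

  p = 3
  (k (p)) = k(3,) = 4
  p = 3
  p = 3
  (m (p) (p)) = m(3, 3) = 1
  (f (k (p)) (m (p) (p))) = f(4, 1) = 0


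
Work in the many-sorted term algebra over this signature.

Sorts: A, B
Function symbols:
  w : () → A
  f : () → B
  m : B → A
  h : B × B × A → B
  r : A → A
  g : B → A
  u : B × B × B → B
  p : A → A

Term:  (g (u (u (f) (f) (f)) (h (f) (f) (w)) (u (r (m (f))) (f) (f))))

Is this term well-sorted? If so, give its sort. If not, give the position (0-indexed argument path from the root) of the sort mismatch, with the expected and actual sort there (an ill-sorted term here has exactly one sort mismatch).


      (f) : B
      (f) : B
      (f) : B
    (u (f) (f) (f)) : B
      (f) : B
      (f) : B
      (w) : A
    (h (f) (f) (w)) : B
          (f) : B
        (m (f)) : A
      (r (m (f))) : A
      (f) : B
      (f) : B
    (u (r (m (f))) (f) (f)) : ✗ arg 0 at [0, 2, 0] has sort A, expected B

ill-sorted at position [0, 2, 0]: expected B, got A


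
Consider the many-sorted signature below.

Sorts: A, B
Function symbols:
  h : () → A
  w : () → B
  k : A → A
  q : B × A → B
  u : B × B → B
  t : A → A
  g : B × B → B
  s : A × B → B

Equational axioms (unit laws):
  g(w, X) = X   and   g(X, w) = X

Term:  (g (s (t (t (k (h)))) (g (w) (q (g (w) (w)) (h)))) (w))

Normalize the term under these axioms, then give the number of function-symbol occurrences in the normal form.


1. (g (s (t (t (k (h)))) (g (w) (q (g (w) (w)) (h)))) (w))  →  (s (t (t (k (h)))) (g (w) (q (g (w) (w)) (h))))
2. (s (t (t (k (h)))) (g (w) (q (g (w) (w)) (h))))  →  (s (t (t (k (h)))) (q (g (w) (w)) (h)))
3. (s (t (t (k (h)))) (q (g (w) (w)) (h)))  →  (s (t (t (k (h)))) (q (w) (h)))
normal form: (s (t (t (k (h)))) (q (w) (h)))

size = 8


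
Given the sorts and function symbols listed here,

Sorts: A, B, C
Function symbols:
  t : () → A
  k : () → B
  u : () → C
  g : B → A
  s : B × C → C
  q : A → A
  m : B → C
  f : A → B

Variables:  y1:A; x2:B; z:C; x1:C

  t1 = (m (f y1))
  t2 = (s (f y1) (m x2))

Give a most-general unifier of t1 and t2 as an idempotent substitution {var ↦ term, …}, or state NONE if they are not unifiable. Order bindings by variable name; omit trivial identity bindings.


head clash or occurs-check failure — not unifiable

NONE (not unifiable)


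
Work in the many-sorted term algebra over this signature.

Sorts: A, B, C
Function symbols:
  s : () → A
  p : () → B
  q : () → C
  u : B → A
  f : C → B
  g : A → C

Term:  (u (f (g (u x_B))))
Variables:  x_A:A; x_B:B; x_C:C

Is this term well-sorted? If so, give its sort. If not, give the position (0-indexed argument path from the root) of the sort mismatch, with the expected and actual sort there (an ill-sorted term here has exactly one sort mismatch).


        x_B : B
      (u x_B) : A
    (g (u x_B)) : C
  (f (g (u x_B))) : B
(u (f (g (u x_B)))) : A

well-sorted; sort = A


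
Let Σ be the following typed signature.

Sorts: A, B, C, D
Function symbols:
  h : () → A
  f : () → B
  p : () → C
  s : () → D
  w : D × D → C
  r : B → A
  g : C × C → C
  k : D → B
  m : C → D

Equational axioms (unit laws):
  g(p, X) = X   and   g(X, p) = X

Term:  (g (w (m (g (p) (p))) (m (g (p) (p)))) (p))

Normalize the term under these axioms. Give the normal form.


normal form = (w (m (p)) (m (p)))

1. (g (w (m (g (p) (p))) (m (g (p) (p)))) (p))  →  (w (m (g (p) (p))) (m (g (p) (p))))
2. (w (m (g (p) (p))) (m (g (p) (p))))  →  (w (m (p)) (m (g (p) (p))))
3. (w (m (p)) (m (g (p) (p))))  →  (w (m (p)) (m (p)))


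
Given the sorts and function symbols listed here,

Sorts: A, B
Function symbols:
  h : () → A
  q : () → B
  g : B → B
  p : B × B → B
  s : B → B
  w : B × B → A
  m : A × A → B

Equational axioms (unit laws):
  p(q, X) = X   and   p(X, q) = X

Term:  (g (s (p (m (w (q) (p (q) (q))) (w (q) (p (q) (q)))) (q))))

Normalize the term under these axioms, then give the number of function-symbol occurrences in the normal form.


size = 9

1. (g (s (p (m (w (q) (p (q) (q))) (w (q) (p (q) (q)))) (q))))  →  (g (s (m (w (q) (p (q) (q))) (w (q) (p (q) (q))))))
2. (g (s (m (w (q) (p (q) (q))) (w (q) (p (q) (q))))))  →  (g (s (m (w (q) (q)) (w (q) (p (q) (q))))))
3. (g (s (m (w (q) (q)) (w (q) (p (q) (q))))))  →  (g (s (m (w (q) (q)) (w (q) (q)))))
normal form: (g (s (m (w (q) (q)) (w (q) (q)))))


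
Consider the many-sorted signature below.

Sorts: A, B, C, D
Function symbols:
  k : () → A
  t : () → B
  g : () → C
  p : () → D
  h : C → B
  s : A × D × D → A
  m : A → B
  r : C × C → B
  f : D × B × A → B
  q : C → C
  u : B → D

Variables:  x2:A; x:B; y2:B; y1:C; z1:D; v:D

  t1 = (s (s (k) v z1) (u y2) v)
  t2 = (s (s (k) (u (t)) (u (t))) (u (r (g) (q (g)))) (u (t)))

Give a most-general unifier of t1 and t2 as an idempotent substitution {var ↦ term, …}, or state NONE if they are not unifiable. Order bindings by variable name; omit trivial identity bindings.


{v ↦ (u (t)), y2 ↦ (r (g) (q (g))), z1 ↦ (u (t))}


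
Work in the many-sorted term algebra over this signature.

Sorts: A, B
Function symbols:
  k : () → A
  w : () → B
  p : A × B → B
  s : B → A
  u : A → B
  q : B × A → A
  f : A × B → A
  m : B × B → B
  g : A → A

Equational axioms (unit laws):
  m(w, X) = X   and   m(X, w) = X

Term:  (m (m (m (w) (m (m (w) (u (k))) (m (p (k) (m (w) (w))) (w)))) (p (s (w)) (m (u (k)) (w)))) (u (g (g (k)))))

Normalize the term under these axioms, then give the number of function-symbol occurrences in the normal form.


1. (m (m (m (w) (m (m (w) (u (k))) (m (p (k) (m (w) (w))) (w)))) (p (s (w)) (m (u (k)) (w)))) (u (g (g (k)))))  →  (m (m (m (m (w) (u (k))) (m (p (k) (m (w) (w))) (w))) (p (s (w)) (m (u (k)) (w)))) (u (g (g (k)))))
2. (m (m (m (m (w) (u (k))) (m (p (k) (m (w) (w))) (w))) (p (s (w)) (m (u (k)) (w)))) (u (g (g (k)))))  →  (m (m (m (u (k)) (m (p (k) (m (w) (w))) (w))) (p (s (w)) (m (u (k)) (w)))) (u (g (g (k)))))
3. (m (m (m (u (k)) (m (p (k) (m (w) (w))) (w))) (p (s (w)) (m (u (k)) (w)))) (u (g (g (k)))))  →  (m (m (m (u (k)) (p (k) (m (w) (w)))) (p (s (w)) (m (u (k)) (w)))) (u (g (g (k)))))
4. (m (m (m (u (k)) (p (k) (m (w) (w)))) (p (s (w)) (m (u (k)) (w)))) (u (g (g (k)))))  →  (m (m (m (u (k)) (p (k) (w))) (p (s (w)) (m (u (k)) (w)))) (u (g (g (k)))))
5. (m (m (m (u (k)) (p (k) (w))) (p (s (w)) (m (u (k)) (w)))) (u (g (g (k)))))  →  (m (m (m (u (k)) (p (k) (w))) (p (s (w)) (u (k)))) (u (g (g (k)))))
normal form: (m (m (m (u (k)) (p (k) (w))) (p (s (w)) (u (k)))) (u (g (g (k)))))

size = 17


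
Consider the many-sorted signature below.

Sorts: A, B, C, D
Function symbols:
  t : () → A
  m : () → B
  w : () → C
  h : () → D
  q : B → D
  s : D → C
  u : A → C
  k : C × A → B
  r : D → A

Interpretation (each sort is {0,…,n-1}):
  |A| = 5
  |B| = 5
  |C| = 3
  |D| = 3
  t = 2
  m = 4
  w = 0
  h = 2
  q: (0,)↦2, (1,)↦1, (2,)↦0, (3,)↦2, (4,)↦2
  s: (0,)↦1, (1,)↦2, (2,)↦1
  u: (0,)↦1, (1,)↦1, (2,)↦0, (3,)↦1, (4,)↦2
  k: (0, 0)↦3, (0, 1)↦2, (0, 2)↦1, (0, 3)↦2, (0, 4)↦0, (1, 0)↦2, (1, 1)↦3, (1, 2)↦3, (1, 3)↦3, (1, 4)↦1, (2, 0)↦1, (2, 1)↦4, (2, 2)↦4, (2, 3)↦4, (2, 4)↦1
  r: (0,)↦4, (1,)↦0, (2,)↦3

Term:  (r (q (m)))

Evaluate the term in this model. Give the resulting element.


value = 3

  m = 4
  (q (m)) = q(4,) = 2
  (r (q (m))) = r(2,) = 3


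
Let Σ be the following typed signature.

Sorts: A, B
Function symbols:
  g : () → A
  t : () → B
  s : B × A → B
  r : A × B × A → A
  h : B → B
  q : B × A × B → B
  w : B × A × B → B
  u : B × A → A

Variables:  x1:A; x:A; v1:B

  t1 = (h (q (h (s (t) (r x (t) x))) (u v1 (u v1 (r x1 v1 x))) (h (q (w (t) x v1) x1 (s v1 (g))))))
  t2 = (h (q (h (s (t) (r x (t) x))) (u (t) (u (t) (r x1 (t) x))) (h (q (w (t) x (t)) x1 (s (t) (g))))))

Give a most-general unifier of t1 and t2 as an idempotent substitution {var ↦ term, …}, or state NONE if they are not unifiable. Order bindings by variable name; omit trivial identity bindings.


{v1 ↦ (t)}


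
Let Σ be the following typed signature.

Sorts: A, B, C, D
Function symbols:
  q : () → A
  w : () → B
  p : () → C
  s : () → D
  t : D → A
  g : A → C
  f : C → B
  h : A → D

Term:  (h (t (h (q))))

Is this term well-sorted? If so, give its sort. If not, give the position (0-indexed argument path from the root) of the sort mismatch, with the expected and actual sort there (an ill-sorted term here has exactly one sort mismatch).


      (q) : A
    (h (q)) : D
  (t (h (q))) : A
(h (t (h (q)))) : D

well-sorted; sort = D


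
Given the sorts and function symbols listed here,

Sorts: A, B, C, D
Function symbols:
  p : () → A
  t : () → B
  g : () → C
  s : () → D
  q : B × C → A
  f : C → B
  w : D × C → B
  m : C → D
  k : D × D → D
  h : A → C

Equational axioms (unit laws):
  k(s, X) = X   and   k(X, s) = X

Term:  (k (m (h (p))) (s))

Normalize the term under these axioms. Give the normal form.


1. (k (m (h (p))) (s))  →  (m (h (p)))

normal form = (m (h (p)))
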